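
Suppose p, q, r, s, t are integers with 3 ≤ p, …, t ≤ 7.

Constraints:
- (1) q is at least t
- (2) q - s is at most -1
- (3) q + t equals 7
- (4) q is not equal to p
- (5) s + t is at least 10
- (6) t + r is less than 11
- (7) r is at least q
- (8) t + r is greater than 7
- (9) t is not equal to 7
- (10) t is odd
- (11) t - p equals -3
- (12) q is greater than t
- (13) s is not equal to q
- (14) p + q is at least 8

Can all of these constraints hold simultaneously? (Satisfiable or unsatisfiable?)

Satisfiable

Take p = 6, q = 4, r = 7, s = 7, t = 3. Then constraint 2: q - s = -3; constraint 3: q + t = 7, and every other listed constraint is also met.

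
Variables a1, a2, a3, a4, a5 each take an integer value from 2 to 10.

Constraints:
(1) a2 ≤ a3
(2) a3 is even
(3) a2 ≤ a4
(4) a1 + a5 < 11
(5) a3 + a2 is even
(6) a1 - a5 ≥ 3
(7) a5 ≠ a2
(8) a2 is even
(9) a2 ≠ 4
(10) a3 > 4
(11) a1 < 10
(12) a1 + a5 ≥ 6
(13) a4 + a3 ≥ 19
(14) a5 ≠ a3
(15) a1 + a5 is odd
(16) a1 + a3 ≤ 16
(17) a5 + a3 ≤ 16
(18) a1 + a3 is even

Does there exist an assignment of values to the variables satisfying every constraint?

Satisfiable

One satisfying assignment is a1 = 6, a2 = 2, a3 = 10, a4 = 10, a5 = 3.
For the less obvious constraints — constraint 4: a1 + a5 = 9; constraint 6: a1 - a5 = 3 — and the others hold by inspection.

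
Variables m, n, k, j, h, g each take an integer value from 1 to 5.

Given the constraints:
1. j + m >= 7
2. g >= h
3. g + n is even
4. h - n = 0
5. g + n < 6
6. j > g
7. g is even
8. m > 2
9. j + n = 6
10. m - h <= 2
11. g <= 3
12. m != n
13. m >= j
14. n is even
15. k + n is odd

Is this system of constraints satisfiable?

Try m = 4, n = 2, k = 1, j = 4, h = 2, g = 2.
Check constraint 1: j + m = 8; constraint 4: h - n = 0. The remaining constraints are straightforward to verify.

Satisfiable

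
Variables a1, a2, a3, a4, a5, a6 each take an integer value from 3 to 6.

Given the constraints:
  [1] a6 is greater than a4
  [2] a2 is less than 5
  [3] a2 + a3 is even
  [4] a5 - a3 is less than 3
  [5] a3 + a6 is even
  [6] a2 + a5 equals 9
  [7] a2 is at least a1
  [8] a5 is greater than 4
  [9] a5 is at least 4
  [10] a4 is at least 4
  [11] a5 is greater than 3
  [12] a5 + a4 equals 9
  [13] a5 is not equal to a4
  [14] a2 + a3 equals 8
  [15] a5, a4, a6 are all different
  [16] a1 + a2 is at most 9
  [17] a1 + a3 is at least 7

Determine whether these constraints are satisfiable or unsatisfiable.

One satisfying assignment is a1 = 3, a2 = 4, a3 = 4, a4 = 4, a5 = 5, a6 = 6.
For the less obvious constraints — constraint 4: a5 - a3 = 1; constraint 6: a2 + a5 = 9; constraint 12: a5 + a4 = 9 — and the others hold by inspection.

Satisfiable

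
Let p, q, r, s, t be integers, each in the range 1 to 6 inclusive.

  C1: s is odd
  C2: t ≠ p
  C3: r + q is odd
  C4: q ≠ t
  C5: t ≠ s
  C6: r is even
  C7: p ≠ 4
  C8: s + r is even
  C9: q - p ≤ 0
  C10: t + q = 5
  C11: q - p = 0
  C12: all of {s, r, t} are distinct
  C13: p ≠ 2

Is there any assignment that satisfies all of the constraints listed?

Constraint 1 makes s odd and constraint 6 makes r even, so s + r must be odd. Constraint 8 says s + r is even — contradiction.

Unsatisfiable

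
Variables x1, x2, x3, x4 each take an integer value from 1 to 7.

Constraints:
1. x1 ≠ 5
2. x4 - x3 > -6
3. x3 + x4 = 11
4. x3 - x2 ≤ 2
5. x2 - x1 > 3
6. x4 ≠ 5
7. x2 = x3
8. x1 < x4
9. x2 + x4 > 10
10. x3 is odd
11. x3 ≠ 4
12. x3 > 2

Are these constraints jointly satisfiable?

Satisfiable

The assignment x1 = 1, x2 = 7, x3 = 7, x4 = 4 works:
  constraint 2 holds since x4 - x3 = -3.
  constraint 3 holds since x3 + x4 = 11.
The rest check out directly.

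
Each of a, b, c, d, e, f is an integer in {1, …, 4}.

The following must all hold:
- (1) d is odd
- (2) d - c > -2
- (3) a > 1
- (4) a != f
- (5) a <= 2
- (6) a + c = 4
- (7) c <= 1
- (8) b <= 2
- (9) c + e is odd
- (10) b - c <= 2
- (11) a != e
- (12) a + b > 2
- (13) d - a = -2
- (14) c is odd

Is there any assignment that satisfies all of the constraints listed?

Unsatisfiable

From constraint 5: a ≤ 2. From constraint 7: c ≤ 1. Hence a + c ≤ 3. But constraint 6 requires a + c = 4, and 4 > 3. Contradiction.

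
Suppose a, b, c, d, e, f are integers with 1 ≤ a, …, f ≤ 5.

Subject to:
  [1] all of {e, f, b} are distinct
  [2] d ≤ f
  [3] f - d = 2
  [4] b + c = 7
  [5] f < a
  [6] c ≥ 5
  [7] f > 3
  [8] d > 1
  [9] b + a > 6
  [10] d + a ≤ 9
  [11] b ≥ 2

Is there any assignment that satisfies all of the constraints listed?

One satisfying assignment is a = 5, b = 2, c = 5, d = 2, e = 3, f = 4.
For the less obvious constraints — constraint 3: f - d = 2; constraint 4: b + c = 7 — and the others hold by inspection.

Satisfiable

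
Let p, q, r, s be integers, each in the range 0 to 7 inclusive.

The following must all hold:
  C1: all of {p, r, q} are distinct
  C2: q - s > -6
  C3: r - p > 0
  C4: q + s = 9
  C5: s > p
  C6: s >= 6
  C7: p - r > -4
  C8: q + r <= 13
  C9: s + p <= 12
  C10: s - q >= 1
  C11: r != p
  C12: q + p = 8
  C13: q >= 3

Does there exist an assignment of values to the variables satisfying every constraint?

The assignment p = 5, q = 3, r = 7, s = 6 works:
  constraint 2 holds since q - s = -3.
  constraint 3 holds since r - p = 2.
The rest check out directly.

Satisfiable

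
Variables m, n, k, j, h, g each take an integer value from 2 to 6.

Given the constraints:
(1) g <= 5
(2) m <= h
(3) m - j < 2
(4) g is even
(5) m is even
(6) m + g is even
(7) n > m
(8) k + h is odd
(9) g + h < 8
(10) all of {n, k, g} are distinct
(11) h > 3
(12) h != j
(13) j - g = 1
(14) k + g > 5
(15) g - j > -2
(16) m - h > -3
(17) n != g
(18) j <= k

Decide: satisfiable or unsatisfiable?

Satisfiable

Take m = 2, n = 4, k = 5, j = 3, h = 4, g = 2. Then constraint 3: m - j = -1; constraint 9: g + h = 6; constraint 13: j - g = 1, and every other listed constraint is also met.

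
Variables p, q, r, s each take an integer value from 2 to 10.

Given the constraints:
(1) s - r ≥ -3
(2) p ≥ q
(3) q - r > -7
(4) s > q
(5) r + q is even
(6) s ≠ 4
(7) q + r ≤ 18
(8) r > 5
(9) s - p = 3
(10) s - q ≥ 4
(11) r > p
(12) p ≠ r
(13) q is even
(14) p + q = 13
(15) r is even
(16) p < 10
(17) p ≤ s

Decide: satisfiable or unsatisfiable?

Satisfiable

Take p = 7, q = 6, r = 10, s = 10. Then constraint 1: s - r = 0; constraint 3: q - r = -4, and every other listed constraint is also met.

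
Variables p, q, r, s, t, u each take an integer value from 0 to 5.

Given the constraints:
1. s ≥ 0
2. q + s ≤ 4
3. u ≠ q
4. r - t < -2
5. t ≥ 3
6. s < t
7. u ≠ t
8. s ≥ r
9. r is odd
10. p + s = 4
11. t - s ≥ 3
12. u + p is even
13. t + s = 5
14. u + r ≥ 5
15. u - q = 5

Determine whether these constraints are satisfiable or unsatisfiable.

Satisfiable

Try p = 3, q = 0, r = 1, s = 1, t = 4, u = 5.
Check constraint 2: q + s = 1; constraint 4: r - t = -3. The remaining constraints are straightforward to verify.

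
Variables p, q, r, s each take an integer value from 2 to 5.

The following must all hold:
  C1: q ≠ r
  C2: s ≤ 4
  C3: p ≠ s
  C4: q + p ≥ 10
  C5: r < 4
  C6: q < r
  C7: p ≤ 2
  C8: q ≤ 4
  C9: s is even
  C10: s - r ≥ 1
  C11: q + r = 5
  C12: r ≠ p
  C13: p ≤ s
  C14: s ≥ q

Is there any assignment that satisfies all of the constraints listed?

From constraint 8: q ≤ 4. From constraints 2 and 13: p ≤ s ≤ 4. Hence q + p ≤ 8. But constraint 4 requires q + p ≥ 10, and 10 > 8. Contradiction.

Unsatisfiable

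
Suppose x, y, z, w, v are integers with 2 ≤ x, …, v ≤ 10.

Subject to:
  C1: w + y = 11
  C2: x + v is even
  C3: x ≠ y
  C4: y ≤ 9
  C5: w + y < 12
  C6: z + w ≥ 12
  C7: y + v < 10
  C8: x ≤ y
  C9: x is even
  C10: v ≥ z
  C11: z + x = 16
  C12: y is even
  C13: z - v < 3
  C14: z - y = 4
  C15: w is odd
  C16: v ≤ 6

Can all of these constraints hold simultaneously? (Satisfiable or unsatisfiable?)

Unsatisfiable

From constraints 10 and 16: z ≤ v ≤ 6. From constraints 4 and 8: x ≤ y ≤ 9. Hence z + x ≤ 15. But constraint 11 requires z + x = 16, and 16 > 15. Contradiction.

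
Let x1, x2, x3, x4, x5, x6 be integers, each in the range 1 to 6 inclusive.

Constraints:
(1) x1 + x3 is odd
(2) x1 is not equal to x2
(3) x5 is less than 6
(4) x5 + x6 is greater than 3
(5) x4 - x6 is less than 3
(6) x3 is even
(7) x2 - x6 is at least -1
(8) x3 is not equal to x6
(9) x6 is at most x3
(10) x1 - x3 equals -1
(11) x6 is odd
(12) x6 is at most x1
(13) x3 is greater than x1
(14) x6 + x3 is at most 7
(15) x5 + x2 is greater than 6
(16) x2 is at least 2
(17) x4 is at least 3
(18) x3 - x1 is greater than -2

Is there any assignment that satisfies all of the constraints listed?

Satisfiable

The assignment x1 = 5, x2 = 3, x3 = 6, x4 = 3, x5 = 5, x6 = 1 works:
  constraint 4 holds since x5 + x6 = 6.
  constraint 5 holds since x4 - x6 = 2.
  constraint 7 holds since x2 - x6 = 2.
The rest check out directly.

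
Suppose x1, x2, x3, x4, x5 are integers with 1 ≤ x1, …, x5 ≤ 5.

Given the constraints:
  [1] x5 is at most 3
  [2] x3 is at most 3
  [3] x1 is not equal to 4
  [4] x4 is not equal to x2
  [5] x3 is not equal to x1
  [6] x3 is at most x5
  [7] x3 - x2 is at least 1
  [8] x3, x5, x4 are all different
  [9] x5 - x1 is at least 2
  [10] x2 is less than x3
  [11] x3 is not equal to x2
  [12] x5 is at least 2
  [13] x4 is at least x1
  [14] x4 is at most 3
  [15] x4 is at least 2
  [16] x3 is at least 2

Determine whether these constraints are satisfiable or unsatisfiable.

Unsatisfiable

Constraints 1, 2, 12, 14, 15, and 16 confine each of x3, x5, x4 to the 2 values {2, 3}.
Constraint 8 requires all 3 of them to be distinct, but only 2 values are available — impossible by the pigeonhole principle.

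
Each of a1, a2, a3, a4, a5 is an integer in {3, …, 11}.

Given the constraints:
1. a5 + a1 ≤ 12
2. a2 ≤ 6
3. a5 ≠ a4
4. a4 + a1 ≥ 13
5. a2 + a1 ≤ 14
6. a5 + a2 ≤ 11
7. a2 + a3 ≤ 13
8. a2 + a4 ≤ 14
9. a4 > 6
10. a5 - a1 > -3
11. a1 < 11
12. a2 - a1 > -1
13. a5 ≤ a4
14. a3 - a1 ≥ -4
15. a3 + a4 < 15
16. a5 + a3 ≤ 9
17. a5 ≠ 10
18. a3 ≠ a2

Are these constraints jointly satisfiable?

One satisfying assignment is a1 = 5, a2 = 6, a3 = 4, a4 = 8, a5 = 4.
For the less obvious constraints — constraint 1: a5 + a1 = 9; constraint 4: a4 + a1 = 13; constraint 5: a2 + a1 = 11 — and the others hold by inspection.

Satisfiable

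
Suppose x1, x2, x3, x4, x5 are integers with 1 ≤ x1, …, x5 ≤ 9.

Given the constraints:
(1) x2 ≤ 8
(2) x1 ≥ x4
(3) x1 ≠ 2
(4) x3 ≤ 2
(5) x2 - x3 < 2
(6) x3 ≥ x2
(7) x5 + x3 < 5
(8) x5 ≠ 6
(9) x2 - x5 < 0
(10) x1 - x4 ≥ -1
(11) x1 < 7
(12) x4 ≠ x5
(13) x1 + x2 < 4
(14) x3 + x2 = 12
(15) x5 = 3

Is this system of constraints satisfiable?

From constraint 4: x3 ≤ 2. From constraint 1: x2 ≤ 8. Hence x3 + x2 ≤ 10. But constraint 14 requires x3 + x2 = 12, and 12 > 10. Contradiction.

Unsatisfiable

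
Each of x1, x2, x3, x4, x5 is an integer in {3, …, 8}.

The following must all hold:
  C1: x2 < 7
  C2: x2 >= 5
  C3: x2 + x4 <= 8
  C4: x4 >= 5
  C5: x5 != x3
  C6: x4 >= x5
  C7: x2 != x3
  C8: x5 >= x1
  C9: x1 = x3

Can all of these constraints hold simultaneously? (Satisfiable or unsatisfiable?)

From constraint 2: x2 ≥ 5. From constraint 4: x4 ≥ 5. Hence x2 + x4 ≥ 10. But constraint 3 requires x2 + x4 ≤ 8, and 8 < 10. Contradiction.

Unsatisfiable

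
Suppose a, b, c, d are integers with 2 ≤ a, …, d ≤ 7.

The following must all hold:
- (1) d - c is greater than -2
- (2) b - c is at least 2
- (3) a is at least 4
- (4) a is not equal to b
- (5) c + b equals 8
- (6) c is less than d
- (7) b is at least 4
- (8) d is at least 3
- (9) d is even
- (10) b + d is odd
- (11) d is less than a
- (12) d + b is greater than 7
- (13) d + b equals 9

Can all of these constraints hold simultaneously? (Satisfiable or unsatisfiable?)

Satisfiable

Try a = 6, b = 5, c = 3, d = 4.
Check constraint 1: d - c = 1; constraint 2: b - c = 2; constraint 5: c + b = 8. The remaining constraints are straightforward to verify.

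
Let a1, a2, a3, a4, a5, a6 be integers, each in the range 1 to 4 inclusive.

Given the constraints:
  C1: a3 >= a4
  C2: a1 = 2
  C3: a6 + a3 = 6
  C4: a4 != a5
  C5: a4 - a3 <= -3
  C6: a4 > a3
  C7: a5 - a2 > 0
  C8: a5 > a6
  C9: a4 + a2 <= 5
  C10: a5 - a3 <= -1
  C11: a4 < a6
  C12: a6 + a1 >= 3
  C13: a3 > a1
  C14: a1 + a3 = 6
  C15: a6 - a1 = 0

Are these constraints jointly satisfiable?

Constraints 6, 8, 10, and 11 give a6 < a5, a5 < a3, a3 < a4, a4 < a6. Chaining: a6 < a5 < a3 < a4 < a6, which forces a6 < a6 — impossible.

Unsatisfiable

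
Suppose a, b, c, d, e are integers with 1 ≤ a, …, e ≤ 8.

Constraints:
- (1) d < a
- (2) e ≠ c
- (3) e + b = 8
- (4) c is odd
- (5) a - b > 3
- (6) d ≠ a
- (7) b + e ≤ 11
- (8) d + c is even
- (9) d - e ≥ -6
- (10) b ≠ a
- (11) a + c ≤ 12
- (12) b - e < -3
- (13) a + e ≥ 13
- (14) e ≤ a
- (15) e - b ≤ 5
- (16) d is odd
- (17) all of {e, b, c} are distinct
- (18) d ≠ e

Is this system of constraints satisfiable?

Satisfiable

Take a = 8, b = 2, c = 1, d = 1, e = 6. Then constraint 3: e + b = 8; constraint 5: a - b = 6; constraint 7: b + e = 8, and every other listed constraint is also met.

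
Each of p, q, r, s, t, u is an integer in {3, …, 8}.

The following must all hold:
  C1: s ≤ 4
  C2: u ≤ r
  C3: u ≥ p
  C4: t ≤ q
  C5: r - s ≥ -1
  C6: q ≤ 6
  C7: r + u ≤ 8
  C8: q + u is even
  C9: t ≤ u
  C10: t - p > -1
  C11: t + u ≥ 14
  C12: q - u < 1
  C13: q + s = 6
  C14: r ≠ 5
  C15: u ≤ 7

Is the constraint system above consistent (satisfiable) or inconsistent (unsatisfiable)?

From constraints 4 and 6: t ≤ q ≤ 6. From constraint 15: u ≤ 7. Hence t + u ≤ 13. But constraint 11 requires t + u ≥ 14, and 14 > 13. Contradiction.

Unsatisfiable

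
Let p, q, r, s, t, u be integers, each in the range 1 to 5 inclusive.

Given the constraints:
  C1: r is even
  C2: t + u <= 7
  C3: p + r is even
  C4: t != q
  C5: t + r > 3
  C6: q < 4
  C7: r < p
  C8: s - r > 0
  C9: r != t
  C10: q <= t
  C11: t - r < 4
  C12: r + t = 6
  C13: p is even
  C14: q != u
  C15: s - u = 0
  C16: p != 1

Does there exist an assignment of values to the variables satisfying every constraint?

Satisfiable

The assignment p = 4, q = 2, r = 2, s = 3, t = 4, u = 3 works:
  constraint 2 holds since t + u = 7.
  constraint 5 holds since t + r = 6.
The rest check out directly.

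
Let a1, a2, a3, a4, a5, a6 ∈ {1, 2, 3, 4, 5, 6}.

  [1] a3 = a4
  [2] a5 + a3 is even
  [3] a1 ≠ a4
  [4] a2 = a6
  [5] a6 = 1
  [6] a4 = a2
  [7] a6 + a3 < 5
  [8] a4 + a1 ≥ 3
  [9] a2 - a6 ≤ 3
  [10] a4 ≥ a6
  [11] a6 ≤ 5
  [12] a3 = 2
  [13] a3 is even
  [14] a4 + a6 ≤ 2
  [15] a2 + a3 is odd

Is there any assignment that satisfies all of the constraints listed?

Constraint 12 fixes a3 = 2 and constraint 5 fixes a6 = 1. Constraints 1, 4, and 6 give a3 = a4 = a2 = a6, so a3 = a6. But 2 ≠ 1 — contradiction.

Unsatisfiable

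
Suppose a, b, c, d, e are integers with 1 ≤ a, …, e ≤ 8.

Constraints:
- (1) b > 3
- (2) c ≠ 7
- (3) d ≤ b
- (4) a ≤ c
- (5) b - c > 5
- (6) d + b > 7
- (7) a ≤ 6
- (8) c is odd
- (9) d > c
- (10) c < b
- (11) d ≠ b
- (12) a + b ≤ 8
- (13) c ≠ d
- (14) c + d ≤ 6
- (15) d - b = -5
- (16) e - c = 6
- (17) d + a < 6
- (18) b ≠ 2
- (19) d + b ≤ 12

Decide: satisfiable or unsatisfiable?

Setting (a, b, c, d, e) = (1, 7, 1, 2, 7) satisfies everything: constraint 5: b - c = 6; constraint 6: d + b = 9; constraint 12: a + b = 8, and the others follow.

Satisfiable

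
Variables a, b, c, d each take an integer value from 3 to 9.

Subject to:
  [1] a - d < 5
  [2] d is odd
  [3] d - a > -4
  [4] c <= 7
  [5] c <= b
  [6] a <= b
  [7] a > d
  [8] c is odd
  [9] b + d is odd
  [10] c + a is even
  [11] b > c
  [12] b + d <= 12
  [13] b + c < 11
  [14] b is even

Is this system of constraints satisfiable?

One satisfying assignment is a = 5, b = 6, c = 3, d = 3.
For the less obvious constraints — constraint 1: a - d = 2; constraint 3: d - a = -2; constraint 12: b + d = 9 — and the others hold by inspection.

Satisfiable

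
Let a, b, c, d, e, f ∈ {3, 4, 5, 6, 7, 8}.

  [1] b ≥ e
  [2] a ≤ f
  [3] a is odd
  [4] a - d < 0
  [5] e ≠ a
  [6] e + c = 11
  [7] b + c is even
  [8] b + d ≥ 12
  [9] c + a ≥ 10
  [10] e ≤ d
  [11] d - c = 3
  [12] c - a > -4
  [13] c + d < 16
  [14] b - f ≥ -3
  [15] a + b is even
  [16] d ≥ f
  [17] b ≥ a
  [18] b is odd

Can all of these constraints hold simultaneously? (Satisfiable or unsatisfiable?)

Satisfiable

The assignment a = 7, b = 7, c = 5, d = 8, e = 6, f = 7 works:
  constraint 4 holds since a - d = -1.
  constraint 6 holds since e + c = 11.
The rest check out directly.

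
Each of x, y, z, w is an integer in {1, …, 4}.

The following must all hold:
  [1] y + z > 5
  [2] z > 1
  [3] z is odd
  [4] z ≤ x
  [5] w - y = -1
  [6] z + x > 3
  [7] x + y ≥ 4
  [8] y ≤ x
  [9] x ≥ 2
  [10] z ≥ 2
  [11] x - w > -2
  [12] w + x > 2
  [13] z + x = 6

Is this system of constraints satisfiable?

Take x = 3, y = 3, z = 3, w = 2. Then constraint 1: y + z = 6; constraint 5: w - y = -1, and every other listed constraint is also met.

Satisfiable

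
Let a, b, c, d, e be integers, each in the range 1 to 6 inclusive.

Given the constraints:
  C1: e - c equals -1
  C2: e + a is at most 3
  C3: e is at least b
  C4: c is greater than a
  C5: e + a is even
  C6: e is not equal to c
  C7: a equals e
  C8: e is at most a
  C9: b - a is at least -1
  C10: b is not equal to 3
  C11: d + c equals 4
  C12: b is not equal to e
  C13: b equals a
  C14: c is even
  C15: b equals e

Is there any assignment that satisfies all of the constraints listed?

Unsatisfiable

From constraints 7 and 13, b = a = e, so b = e. But constraint 12 says b ≠ e. Contradiction.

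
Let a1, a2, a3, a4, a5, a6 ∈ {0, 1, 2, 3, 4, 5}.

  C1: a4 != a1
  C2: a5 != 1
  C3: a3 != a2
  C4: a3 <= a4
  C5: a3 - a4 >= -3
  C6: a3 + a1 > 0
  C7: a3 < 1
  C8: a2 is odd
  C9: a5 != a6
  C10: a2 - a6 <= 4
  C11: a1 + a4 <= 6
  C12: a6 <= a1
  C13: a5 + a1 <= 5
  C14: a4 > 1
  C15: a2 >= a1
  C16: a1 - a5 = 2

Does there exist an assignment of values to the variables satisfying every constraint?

Satisfiable

The assignment a1 = 2, a2 = 3, a3 = 0, a4 = 3, a5 = 0, a6 = 2 works:
  constraint 5 holds since a3 - a4 = -3.
  constraint 6 holds since a3 + a1 = 2.
  constraint 10 holds since a2 - a6 = 1.
The rest check out directly.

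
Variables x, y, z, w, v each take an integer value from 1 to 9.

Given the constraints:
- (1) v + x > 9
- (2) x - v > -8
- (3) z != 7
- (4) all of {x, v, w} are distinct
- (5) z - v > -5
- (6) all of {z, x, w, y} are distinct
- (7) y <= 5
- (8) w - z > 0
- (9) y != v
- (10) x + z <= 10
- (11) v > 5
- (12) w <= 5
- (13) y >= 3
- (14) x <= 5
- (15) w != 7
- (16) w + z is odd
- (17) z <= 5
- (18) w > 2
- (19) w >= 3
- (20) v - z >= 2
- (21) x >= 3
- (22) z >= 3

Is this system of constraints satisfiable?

Unsatisfiable

Constraints 7, 12, 13, 14, 17, 19, 21, and 22 confine each of z, x, w, y to the 3 values {3, …, 5}.
Constraint 6 requires all 4 of them to be distinct, but only 3 values are available — impossible by the pigeonhole principle.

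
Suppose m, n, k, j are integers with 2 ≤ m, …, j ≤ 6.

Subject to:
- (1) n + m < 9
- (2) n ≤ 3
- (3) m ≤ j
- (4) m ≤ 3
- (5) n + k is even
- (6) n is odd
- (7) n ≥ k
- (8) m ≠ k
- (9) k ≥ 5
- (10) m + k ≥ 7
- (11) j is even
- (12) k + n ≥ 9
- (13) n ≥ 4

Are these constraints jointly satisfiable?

Unsatisfiable

From constraint 4: m ≤ 3. From constraints 2 and 7: k ≤ n ≤ 3. Hence m + k ≤ 6. But constraint 10 requires m + k ≥ 7, and 7 > 6. Contradiction.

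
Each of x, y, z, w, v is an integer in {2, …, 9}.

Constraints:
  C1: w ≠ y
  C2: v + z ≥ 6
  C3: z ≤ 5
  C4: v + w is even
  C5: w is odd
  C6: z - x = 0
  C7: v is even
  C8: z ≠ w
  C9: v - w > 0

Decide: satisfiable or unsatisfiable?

Constraint 7 makes v even and constraint 5 makes w odd, so v + w must be odd. Constraint 4 says v + w is even — contradiction.

Unsatisfiable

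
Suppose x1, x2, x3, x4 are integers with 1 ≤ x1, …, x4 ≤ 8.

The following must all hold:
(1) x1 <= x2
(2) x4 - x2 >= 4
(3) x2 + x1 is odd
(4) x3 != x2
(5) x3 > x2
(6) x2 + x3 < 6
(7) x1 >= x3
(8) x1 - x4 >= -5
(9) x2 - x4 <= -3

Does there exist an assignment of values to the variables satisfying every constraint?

Constraints 1, 5, and 7 give x3 ≤ x1, x1 ≤ x2, x2 < x3. Chaining: x3 ≤ x1 ≤ x2 < x3, which forces x3 < x3 — impossible.

Unsatisfiable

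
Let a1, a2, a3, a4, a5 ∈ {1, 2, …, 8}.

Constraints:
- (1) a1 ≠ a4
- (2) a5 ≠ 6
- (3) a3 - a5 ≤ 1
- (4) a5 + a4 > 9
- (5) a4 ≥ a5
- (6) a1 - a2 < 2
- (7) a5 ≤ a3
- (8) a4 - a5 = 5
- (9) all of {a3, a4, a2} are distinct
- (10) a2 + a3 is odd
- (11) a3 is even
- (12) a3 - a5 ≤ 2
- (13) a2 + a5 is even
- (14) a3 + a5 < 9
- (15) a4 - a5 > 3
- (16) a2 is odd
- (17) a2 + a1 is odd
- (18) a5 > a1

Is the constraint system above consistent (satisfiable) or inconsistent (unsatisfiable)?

Satisfiable

Take a1 = 2, a2 = 1, a3 = 4, a4 = 8, a5 = 3. Then constraint 3: a3 - a5 = 1; constraint 4: a5 + a4 = 11, and every other listed constraint is also met.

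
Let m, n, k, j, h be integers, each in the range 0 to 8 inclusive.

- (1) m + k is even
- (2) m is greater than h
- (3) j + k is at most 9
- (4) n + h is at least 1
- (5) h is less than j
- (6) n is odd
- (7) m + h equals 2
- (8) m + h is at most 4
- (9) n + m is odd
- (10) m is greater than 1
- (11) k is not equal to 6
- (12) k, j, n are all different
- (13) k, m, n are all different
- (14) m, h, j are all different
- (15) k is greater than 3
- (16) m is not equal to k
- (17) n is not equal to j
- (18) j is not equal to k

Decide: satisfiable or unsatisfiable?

Satisfiable

The assignment m = 2, n = 1, k = 4, j = 5, h = 0 works:
  constraint 3 holds since j + k = 9.
  constraint 4 holds since n + h = 1.
The rest check out directly.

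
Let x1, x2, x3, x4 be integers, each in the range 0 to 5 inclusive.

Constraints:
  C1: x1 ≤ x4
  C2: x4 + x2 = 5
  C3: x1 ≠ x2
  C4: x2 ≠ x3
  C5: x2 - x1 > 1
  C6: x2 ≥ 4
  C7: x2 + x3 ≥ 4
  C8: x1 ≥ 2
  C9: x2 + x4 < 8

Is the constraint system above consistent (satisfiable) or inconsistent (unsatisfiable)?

From constraints 1 and 8: x4 ≥ x1 ≥ 2. From constraint 6: x2 ≥ 4. Hence x4 + x2 ≥ 6. But constraint 2 requires x4 + x2 = 5, and 5 < 6. Contradiction.

Unsatisfiable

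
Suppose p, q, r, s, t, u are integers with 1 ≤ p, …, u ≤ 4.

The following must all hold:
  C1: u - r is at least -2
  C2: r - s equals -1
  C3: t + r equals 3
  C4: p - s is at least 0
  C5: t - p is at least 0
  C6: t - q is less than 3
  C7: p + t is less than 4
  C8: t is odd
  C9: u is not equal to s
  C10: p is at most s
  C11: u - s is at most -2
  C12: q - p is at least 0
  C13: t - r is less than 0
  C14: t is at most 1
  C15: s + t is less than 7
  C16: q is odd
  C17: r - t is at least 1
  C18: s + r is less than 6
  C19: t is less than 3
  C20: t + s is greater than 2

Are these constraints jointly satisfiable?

Constraints 1, 4, 5, 11, and 17 give s − u ≥ 2, u − r ≥ -2, r − t ≥ 1, t − p ≥ 0, p − s ≥ 0.
Adding all 5 inequalities: the left sides telescope to 0, and the right sides sum to 2 + (-2) + 1 + 0 + 0 = 1. So 0 ≥ 1, which is false.

Unsatisfiable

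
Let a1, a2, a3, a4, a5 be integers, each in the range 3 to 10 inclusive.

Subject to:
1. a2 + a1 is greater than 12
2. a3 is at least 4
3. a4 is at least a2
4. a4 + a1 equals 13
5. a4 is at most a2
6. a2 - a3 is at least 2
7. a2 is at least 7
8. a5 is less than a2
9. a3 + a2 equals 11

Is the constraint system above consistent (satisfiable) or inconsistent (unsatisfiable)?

Satisfiable

One satisfying assignment is a1 = 6, a2 = 7, a3 = 4, a4 = 7, a5 = 5.
For the less obvious constraints — constraint 1: a2 + a1 = 13; constraint 4: a4 + a1 = 13 — and the others hold by inspection.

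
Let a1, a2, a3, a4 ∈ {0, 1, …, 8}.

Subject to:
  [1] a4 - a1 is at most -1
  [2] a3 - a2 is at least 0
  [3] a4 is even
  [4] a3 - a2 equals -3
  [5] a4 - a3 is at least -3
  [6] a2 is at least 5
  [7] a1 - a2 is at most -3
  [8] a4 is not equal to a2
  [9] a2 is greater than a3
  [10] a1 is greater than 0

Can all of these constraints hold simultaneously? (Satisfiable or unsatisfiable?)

Constraints 1, 2, 5, and 7 give a2 − a1 ≥ 3, a1 − a4 ≥ 1, a4 − a3 ≥ -3, a3 − a2 ≥ 0.
Adding all 4 inequalities: the left sides telescope to 0, and the right sides sum to 3 + 1 + (-3) + 0 = 1. So 0 ≥ 1, which is false.

Unsatisfiable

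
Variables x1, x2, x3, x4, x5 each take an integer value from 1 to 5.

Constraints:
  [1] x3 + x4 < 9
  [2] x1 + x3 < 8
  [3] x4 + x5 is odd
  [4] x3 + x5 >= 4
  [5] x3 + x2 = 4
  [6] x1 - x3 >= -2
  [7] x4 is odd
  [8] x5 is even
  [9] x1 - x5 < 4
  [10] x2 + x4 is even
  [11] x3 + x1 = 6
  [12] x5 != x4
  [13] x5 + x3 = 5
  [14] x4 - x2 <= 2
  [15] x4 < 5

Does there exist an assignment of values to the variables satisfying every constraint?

Setting (x1, x2, x3, x4, x5) = (3, 1, 3, 3, 2) satisfies everything: constraint 1: x3 + x4 = 6; constraint 2: x1 + x3 = 6; constraint 4: x3 + x5 = 5, and the others follow.

Satisfiable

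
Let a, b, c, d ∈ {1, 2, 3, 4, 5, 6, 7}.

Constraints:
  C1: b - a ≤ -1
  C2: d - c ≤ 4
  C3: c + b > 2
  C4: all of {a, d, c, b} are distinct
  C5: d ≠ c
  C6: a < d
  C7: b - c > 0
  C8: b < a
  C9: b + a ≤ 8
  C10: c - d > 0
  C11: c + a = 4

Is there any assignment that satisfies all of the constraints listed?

Unsatisfiable

Constraints 6, 7, 8, and 10 give c < b, b < a, a < d, d < c. Chaining: c < b < a < d < c, which forces c < c — impossible.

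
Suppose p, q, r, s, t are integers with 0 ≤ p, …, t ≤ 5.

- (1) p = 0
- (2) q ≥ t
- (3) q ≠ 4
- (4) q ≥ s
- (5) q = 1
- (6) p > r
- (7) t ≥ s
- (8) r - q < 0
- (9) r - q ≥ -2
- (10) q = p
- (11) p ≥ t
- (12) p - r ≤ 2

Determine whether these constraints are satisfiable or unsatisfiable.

Unsatisfiable

Constraint 5 fixes q = 1 and constraint 1 fixes p = 0, but constraint 10 requires q = p. Since 1 ≠ 0, contradiction.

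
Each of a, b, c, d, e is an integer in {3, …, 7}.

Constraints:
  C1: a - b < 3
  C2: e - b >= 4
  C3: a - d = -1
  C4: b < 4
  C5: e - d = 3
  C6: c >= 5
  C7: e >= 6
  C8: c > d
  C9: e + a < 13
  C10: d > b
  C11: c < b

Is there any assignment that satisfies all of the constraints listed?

Unsatisfiable

Constraints 8, 10, and 11 give c < b, b < d, d < c. Chaining: c < b < d < c, which forces c < c — impossible.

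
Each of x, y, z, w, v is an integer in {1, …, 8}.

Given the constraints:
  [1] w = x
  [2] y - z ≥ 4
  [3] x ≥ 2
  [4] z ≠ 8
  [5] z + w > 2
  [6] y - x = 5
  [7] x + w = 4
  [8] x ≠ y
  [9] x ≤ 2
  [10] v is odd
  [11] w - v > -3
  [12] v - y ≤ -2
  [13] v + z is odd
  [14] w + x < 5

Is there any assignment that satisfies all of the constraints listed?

One satisfying assignment is x = 2, y = 7, z = 2, w = 2, v = 3.
For the less obvious constraints — constraint 2: y - z = 5; constraint 5: z + w = 4; constraint 6: y - x = 5 — and the others hold by inspection.

Satisfiable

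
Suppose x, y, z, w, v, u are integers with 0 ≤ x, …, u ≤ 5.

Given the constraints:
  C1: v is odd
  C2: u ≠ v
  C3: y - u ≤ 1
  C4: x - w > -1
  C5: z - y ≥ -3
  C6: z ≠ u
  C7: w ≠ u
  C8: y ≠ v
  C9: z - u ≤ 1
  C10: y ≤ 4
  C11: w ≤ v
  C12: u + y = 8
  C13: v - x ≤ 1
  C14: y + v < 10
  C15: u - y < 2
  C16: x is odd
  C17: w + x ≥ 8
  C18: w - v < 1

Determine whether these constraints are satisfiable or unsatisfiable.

Setting (x, y, z, w, v, u) = (5, 4, 2, 5, 5, 4) satisfies everything: constraint 3: y - u = 0; constraint 4: x - w = 0; constraint 5: z - y = -2, and the others follow.

Satisfiable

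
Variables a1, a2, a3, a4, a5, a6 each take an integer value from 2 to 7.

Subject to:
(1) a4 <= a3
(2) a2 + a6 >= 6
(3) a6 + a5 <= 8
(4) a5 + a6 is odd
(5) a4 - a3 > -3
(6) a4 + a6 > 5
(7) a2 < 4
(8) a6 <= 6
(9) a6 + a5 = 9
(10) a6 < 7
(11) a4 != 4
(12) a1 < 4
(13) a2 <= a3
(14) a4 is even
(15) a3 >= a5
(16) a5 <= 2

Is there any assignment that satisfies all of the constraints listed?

Unsatisfiable

From constraint 8: a6 ≤ 6. From constraint 16: a5 ≤ 2. Hence a6 + a5 ≤ 8. But constraint 9 requires a6 + a5 = 9, and 9 > 8. Contradiction.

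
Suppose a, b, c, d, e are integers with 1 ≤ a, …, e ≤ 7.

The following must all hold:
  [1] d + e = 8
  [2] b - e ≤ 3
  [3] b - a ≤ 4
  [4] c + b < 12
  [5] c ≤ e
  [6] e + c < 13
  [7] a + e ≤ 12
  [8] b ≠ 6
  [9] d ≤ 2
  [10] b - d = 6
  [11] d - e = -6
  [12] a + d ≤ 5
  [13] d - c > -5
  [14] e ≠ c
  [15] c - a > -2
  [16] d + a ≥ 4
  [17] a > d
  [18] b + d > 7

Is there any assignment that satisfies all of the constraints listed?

Satisfiable

Take a = 4, b = 7, c = 4, d = 1, e = 7. Then constraint 1: d + e = 8; constraint 2: b - e = 0; constraint 3: b - a = 3, and every other listed constraint is also met.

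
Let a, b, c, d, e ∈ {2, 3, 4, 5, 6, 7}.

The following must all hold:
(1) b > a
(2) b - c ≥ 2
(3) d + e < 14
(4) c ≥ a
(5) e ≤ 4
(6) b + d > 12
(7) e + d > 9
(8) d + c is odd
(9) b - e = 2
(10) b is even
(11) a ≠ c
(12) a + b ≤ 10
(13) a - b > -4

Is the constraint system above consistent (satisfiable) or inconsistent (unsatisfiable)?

Take a = 3, b = 6, c = 4, d = 7, e = 4. Then constraint 2: b - c = 2; constraint 3: d + e = 11, and every other listed constraint is also met.

Satisfiable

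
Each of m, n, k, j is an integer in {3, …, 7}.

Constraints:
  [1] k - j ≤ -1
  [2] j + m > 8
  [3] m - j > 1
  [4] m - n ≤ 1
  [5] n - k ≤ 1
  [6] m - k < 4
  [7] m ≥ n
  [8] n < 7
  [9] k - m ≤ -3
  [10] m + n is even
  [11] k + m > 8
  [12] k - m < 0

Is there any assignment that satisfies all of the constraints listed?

Constraints 4, 5, and 9 give n − m ≥ -1, m − k ≥ 3, k − n ≥ -1.
Adding all 3 inequalities: the left sides telescope to 0, and the right sides sum to (-1) + 3 + (-1) = 1. So 0 ≥ 1, which is false.

Unsatisfiable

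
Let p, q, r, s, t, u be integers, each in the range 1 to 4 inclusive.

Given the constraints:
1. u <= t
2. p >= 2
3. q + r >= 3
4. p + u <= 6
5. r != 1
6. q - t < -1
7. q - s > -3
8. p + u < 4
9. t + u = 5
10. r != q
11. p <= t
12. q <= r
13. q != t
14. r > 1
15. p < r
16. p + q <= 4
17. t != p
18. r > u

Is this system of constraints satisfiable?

Take p = 2, q = 2, r = 4, s = 4, t = 4, u = 1. Then constraint 3: q + r = 6; constraint 4: p + u = 3, and every other listed constraint is also met.

Satisfiable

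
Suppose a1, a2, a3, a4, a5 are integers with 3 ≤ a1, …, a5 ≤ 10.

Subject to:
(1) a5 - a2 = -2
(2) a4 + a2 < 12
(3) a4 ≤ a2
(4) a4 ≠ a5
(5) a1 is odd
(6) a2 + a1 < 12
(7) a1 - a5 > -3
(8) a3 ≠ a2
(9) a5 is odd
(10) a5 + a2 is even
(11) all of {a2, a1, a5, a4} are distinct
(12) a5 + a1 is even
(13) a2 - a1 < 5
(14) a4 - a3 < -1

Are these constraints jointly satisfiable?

Satisfiable

Setting (a1, a2, a3, a4, a5) = (3, 7, 8, 4, 5) satisfies everything: constraint 1: a5 - a2 = -2; constraint 2: a4 + a2 = 11; constraint 6: a2 + a1 = 10, and the others follow.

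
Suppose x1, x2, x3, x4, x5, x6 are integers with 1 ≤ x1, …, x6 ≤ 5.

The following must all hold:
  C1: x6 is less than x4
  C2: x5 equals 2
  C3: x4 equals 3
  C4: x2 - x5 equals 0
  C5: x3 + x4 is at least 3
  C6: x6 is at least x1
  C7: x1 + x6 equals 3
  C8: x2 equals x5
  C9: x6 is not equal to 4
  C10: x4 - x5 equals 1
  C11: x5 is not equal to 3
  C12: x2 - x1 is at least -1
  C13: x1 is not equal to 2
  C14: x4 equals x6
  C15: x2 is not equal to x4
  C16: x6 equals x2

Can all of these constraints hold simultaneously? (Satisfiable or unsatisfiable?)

Unsatisfiable

Constraint 3 fixes x4 = 3 and constraint 2 fixes x5 = 2. Constraints 8, 14, and 16 give x4 = x6 = x2 = x5, so x4 = x5. But 3 ≠ 2 — contradiction.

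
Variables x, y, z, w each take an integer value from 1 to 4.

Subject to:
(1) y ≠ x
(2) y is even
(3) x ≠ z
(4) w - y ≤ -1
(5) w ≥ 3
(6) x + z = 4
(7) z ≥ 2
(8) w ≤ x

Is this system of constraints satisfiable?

From constraints 5 and 8: x ≥ w ≥ 3. From constraint 7: z ≥ 2. Hence x + z ≥ 5. But constraint 6 requires x + z = 4, and 4 < 5. Contradiction.

Unsatisfiable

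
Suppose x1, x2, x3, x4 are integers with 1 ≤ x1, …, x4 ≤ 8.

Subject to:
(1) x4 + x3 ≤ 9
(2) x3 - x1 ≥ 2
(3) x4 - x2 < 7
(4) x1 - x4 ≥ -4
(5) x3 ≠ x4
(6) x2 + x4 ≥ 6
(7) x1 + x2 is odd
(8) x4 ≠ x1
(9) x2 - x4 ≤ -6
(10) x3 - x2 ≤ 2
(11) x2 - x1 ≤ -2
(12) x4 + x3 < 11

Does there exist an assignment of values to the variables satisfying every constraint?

Unsatisfiable

Constraints 2, 4, 9, and 10 give x2 − x3 ≥ -2, x3 − x1 ≥ 2, x1 − x4 ≥ -4, x4 − x2 ≥ 6.
Adding all 4 inequalities: the left sides telescope to 0, and the right sides sum to (-2) + 2 + (-4) + 6 = 2. So 0 ≥ 2, which is false.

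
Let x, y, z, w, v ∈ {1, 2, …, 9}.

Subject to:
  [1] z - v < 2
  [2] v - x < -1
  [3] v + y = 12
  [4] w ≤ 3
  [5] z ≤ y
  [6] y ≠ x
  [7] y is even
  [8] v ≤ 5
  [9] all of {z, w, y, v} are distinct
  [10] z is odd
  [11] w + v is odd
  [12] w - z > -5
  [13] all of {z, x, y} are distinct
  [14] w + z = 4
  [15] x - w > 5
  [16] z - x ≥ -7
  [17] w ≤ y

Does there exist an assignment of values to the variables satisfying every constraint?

Setting (x, y, z, w, v) = (7, 8, 3, 1, 4) satisfies everything: constraint 1: z - v = -1; constraint 2: v - x = -3; constraint 3: v + y = 12, and the others follow.

Satisfiable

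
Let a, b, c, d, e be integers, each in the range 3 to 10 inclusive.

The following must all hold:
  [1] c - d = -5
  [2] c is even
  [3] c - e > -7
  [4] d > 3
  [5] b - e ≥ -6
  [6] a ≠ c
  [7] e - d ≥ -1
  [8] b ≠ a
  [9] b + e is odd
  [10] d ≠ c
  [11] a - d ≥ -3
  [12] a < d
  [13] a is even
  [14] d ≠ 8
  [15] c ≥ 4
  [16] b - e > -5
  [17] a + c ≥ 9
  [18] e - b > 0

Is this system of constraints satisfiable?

Satisfiable

The assignment a = 8, b = 6, c = 4, d = 9, e = 9 works:
  constraint 1 holds since c - d = -5.
  constraint 3 holds since c - e = -5.
  constraint 5 holds since b - e = -3.
The rest check out directly.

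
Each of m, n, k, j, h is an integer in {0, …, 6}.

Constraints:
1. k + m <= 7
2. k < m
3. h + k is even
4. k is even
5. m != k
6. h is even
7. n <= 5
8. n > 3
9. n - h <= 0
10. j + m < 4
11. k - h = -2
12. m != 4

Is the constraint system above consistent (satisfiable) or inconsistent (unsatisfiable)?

Satisfiable

The assignment m = 3, n = 4, k = 2, j = 0, h = 4 works:
  constraint 1 holds since k + m = 5.
  constraint 9 holds since n - h = 0.
The rest check out directly.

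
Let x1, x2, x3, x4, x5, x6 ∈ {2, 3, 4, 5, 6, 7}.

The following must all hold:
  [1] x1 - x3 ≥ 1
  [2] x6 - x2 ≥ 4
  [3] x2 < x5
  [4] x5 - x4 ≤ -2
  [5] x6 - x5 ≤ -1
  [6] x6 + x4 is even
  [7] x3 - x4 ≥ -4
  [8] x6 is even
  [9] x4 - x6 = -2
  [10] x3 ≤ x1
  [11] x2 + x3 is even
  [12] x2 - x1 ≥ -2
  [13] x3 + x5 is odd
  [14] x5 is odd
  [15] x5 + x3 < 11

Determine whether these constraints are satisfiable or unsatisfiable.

Unsatisfiable

Constraints 1, 2, 4, 5, 7, and 12 give x5 − x6 ≥ 1, x6 − x2 ≥ 4, x2 − x1 ≥ -2, x1 − x3 ≥ 1, x3 − x4 ≥ -4, x4 − x5 ≥ 2.
Adding all 6 inequalities: the left sides telescope to 0, and the right sides sum to 1 + 4 + (-2) + 1 + (-4) + 2 = 2. So 0 ≥ 2, which is false.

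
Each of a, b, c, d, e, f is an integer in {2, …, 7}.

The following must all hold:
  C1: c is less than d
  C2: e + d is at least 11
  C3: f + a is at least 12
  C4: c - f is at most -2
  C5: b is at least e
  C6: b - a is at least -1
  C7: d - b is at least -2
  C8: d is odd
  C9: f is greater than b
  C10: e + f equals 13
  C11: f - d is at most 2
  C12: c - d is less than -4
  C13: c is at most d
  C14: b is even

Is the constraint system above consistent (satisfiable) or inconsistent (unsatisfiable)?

Setting (a, b, c, d, e, f) = (7, 6, 2, 7, 6, 7) satisfies everything: constraint 2: e + d = 13; constraint 3: f + a = 14, and the others follow.

Satisfiable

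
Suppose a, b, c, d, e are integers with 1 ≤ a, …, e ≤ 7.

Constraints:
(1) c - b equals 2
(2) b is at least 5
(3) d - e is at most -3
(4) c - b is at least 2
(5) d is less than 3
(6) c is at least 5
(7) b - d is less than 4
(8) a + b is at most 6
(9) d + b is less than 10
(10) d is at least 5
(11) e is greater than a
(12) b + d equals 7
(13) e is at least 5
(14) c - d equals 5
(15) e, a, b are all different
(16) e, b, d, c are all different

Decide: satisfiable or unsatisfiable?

Unsatisfiable

Constraints 2, 6, 10, and 13 confine each of e, b, d, c to the 3 values {5, …, 7} (the domain already gives each ≤ 7).
Constraint 16 requires all 4 of them to be distinct, but only 3 values are available — impossible by the pigeonhole principle.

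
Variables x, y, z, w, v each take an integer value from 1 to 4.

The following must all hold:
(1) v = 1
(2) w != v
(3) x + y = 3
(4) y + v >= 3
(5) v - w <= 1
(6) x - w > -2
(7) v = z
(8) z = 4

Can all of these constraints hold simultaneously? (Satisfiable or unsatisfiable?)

Unsatisfiable

Constraint 1 fixes v = 1 and constraint 8 fixes z = 4, but constraint 7 requires v = z. Since 1 ≠ 4, contradiction.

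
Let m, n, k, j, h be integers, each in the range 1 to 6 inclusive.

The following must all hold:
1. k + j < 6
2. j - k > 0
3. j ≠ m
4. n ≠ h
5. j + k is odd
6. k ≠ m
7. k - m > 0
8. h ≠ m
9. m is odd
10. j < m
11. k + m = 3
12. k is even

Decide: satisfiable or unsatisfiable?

Unsatisfiable

Constraints 2, 7, and 10 give j < m, m < k, k < j. Chaining: j < m < k < j, which forces j < j — impossible.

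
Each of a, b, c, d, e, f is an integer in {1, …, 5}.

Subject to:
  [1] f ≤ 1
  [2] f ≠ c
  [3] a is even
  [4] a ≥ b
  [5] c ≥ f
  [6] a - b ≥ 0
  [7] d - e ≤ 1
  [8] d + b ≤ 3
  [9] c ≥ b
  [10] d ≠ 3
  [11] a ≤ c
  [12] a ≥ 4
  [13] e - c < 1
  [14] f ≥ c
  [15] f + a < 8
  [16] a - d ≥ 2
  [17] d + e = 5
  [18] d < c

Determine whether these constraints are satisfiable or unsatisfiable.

From constraints 11 and 12: c ≥ a and a ≥ 4, so c ≥ 4. From constraints 1 and 14: c ≤ f and f ≤ 1, so c ≤ 1. But 1 < 4, so no value of c works.

Unsatisfiable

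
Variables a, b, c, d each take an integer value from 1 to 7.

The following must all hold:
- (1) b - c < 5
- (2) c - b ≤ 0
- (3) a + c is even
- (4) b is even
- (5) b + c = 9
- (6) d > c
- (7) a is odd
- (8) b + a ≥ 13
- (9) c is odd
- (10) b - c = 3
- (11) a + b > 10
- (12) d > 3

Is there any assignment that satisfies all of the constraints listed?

One satisfying assignment is a = 7, b = 6, c = 3, d = 5.
For the less obvious constraints — constraint 1: b - c = 3; constraint 2: c - b = -3 — and the others hold by inspection.

Satisfiable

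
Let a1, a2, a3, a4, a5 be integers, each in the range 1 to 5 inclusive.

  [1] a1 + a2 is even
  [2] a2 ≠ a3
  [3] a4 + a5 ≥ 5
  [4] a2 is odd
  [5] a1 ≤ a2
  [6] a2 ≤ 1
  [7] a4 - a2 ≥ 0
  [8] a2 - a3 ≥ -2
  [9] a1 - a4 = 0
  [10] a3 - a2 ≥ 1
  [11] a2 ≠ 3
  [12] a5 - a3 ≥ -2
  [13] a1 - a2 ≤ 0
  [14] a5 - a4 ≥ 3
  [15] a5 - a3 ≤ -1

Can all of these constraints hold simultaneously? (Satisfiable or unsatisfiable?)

Constraints 7, 8, 14, and 15 give a3 − a5 ≥ 1, a5 − a4 ≥ 3, a4 − a2 ≥ 0, a2 − a3 ≥ -2.
Adding all 4 inequalities: the left sides telescope to 0, and the right sides sum to 1 + 3 + 0 + (-2) = 2. So 0 ≥ 2, which is false.

Unsatisfiable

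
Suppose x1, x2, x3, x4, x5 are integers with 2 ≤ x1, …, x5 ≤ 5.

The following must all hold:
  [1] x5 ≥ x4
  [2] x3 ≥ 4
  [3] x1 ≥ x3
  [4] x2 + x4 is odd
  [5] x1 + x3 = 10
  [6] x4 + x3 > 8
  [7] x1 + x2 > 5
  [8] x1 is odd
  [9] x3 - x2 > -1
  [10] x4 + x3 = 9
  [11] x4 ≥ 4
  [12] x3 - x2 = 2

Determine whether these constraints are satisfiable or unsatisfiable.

The assignment x1 = 5, x2 = 3, x3 = 5, x4 = 4, x5 = 5 works:
  constraint 5 holds since x1 + x3 = 10.
  constraint 6 holds since x4 + x3 = 9.
  constraint 7 holds since x1 + x2 = 8.
The rest check out directly.

Satisfiable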